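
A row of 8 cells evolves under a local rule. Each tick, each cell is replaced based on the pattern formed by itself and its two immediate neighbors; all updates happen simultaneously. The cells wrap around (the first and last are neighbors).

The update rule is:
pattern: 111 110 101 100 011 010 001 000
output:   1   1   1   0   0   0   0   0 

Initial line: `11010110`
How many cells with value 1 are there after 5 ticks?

5

tick 1: 01101011
tick 2: 10110101
tick 3: 11011010
tick 4: 01101101
tick 5: 10110110
count of 1: 5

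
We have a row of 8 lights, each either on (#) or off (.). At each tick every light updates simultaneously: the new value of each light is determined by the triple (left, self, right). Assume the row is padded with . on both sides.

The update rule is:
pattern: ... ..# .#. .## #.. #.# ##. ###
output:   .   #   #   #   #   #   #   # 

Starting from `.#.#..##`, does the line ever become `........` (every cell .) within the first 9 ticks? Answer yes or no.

no

########
########  (fixed point — unchanged through tick 9)
tick 9 is ########, still not uniform .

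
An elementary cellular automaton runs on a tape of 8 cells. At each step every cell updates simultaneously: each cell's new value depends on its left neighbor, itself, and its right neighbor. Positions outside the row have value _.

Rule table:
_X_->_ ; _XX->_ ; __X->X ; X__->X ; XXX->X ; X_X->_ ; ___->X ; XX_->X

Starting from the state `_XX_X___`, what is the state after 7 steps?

step 1: X_X__XXX
step 2: ___XX_XX
step 3: XXX_X__X
step 4: _XX__XX_
step 5: X_XXX_XX
step 6: ___XX__X
step 7: XXX_XXX_

XXX_XXX_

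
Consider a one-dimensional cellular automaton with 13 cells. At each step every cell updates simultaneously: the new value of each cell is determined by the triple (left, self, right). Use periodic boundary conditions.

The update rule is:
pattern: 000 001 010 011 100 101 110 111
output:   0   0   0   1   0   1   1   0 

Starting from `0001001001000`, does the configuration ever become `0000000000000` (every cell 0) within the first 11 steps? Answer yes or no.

step 1: 0000000000000
all cells are 0 at step 1

yes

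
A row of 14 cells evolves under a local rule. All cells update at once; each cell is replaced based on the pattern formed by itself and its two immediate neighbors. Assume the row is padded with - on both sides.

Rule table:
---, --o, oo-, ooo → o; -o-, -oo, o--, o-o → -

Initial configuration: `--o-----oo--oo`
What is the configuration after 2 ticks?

-o-o-ooo------

oo--oooo-o-o-o
-o-o-ooo------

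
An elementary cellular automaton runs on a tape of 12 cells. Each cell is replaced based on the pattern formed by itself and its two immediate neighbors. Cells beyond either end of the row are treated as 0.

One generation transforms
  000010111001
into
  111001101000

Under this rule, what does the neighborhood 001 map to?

At position 3 the neighborhood is 001; the next row has 0 there.

0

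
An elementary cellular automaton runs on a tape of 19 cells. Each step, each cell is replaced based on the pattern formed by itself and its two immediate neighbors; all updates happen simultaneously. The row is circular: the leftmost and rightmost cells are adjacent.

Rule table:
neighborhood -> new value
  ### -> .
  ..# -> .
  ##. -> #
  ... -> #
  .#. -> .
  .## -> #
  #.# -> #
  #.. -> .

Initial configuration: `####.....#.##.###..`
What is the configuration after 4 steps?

#..#.###..#####.#..
....##.#..#...##...
###.###.....#.##.##
..###.#.###..#####.

..###.#.###..#####.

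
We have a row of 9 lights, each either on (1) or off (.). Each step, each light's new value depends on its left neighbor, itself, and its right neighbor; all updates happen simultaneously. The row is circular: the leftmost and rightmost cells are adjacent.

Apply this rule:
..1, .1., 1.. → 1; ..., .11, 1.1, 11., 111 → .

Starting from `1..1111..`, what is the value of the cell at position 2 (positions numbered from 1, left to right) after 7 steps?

111....11
...1..1..
..111111.
.1......1
.11....11
...1..1..  (repeats step 2; period 4)
step 7: ..111111.
position 2 holds .

.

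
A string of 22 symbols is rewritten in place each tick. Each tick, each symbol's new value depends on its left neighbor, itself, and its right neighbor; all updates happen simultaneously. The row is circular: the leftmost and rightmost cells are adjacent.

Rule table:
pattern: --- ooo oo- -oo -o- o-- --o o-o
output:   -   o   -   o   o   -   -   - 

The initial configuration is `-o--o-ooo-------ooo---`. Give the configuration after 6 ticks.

tick 1: -o--o-oo--------oo----
tick 2: -o--o-o---------o-----
tick 3: -o--o-o---------o-----  (fixed point — unchanged through tick 6)

-o--o-o---------o-----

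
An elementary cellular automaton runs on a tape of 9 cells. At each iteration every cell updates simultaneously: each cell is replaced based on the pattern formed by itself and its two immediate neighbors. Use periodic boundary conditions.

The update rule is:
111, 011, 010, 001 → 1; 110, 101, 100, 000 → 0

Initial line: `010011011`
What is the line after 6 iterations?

011011010

010110010
110100110
100101100
101101001
001001011
011011010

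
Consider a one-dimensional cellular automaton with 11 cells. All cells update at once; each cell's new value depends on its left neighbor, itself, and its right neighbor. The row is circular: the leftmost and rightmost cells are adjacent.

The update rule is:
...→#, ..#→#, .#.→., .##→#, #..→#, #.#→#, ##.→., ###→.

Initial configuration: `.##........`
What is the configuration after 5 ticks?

##.########
..##.......
###.#######
...##......
####.######

####.######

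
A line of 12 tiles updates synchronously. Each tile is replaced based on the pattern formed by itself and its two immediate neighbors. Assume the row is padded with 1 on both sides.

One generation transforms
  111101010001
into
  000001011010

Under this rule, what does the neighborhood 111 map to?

At position 0 the neighborhood is 111; the next row has 0 there.

0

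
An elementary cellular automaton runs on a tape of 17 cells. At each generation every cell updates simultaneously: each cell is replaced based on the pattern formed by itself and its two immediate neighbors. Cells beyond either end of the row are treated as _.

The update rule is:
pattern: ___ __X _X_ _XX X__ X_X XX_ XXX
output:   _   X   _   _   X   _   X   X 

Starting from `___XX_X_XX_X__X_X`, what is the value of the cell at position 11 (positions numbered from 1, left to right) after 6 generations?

generation 1: __X_X____X__XX___
generation 2: _X___X__X_XX_XX__
generation 3: X_X_X_XX___X__XX_
generation 4: _______XX_X_XX_XX
generation 5: ______X_X____X__X
generation 6: _____X___X__X_XX_
position 11 holds _

_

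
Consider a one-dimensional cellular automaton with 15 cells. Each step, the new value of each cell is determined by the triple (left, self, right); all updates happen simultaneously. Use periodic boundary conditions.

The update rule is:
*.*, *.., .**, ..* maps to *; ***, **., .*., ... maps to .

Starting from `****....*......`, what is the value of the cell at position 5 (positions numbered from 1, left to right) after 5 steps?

.

step 1: *...*..*.*....*
step 2: .*.*.**.*.*..**
step 3: *.*.**.*.*.***.
step 4: .*.**.*.*.**..*
step 5: *.**.*.*.**.**.
position 5 holds .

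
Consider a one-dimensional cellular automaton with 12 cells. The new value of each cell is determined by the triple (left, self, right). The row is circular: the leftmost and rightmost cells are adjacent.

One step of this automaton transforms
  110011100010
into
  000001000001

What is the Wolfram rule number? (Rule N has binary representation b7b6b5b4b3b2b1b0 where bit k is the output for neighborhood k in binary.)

160

position 5: 111 → 1  (bit 7 = 1)
position 1: 110 → 0  (bit 6 = 0)
position 11: 101 → 1  (bit 5 = 1)
position 2: 100 → 0  (bit 4 = 0)
position 0: 011 → 0  (bit 3 = 0)
position 10: 010 → 0  (bit 2 = 0)
position 3: 001 → 0  (bit 1 = 0)
position 8: 000 → 0  (bit 0 = 0)
bits b7..b0 = 10100000 = 160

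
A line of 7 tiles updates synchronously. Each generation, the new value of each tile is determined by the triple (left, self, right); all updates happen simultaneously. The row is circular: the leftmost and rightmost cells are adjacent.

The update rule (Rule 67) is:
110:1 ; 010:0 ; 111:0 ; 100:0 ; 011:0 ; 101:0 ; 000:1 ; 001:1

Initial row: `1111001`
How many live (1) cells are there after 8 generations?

0001010
1110000
0010111
0100001
0001110
1110010
0010100
1100001
count of 1: 3

3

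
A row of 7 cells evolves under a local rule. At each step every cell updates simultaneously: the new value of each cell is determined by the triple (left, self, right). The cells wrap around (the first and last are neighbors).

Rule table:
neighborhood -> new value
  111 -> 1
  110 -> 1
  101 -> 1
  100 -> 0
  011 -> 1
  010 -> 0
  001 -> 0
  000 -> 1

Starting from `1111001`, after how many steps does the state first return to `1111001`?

step 1: 1111001

1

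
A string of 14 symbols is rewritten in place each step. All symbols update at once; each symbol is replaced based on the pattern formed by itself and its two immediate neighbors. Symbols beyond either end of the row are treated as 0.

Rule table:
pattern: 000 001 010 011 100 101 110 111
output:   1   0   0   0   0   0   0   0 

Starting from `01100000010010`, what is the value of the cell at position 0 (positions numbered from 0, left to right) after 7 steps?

step 1: 00001111000000
step 2: 11100000011111
step 3: 00001111000000  (repeats step 1; period 2)
step 7: 00001111000000
position 0 holds 0

0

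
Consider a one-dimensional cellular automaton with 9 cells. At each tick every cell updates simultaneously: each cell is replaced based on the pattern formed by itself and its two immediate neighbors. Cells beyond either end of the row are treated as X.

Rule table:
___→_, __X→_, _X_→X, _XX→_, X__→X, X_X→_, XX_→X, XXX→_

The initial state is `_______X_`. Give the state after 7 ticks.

_XX__X_X_

X______X_
XX_____X_
_XX____X_
__XX___X_
X__XX__X_
XX__XX_X_
_XX__X_X_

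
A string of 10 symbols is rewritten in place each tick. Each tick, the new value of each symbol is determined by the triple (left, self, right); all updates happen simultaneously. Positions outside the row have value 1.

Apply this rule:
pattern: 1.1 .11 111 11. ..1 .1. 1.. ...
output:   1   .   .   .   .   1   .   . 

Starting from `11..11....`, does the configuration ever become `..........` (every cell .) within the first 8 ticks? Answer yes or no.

yes

..........
all cells are . at tick 1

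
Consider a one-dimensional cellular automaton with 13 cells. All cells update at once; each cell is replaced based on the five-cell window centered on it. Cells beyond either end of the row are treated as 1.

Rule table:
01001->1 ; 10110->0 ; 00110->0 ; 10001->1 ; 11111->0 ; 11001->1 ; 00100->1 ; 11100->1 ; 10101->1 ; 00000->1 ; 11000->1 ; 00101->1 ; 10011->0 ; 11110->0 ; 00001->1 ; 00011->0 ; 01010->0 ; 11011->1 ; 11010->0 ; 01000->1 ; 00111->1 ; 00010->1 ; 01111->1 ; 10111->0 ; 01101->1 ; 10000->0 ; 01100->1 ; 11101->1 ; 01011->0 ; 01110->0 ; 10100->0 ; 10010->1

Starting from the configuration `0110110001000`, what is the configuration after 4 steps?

step 1: 1011011111110
step 2: 1101101000011
step 3: 0110100101011
step 4: 1010011101001

1010011101001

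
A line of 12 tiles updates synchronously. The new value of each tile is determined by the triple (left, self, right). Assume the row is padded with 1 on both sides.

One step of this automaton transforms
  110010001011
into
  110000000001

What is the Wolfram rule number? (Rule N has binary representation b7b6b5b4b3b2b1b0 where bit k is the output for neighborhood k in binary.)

192

position 0: 111 → 1  (bit 7 = 1)
position 1: 110 → 1  (bit 6 = 1)
position 9: 101 → 0  (bit 5 = 0)
position 2: 100 → 0  (bit 4 = 0)
position 10: 011 → 0  (bit 3 = 0)
position 4: 010 → 0  (bit 2 = 0)
position 3: 001 → 0  (bit 1 = 0)
position 6: 000 → 0  (bit 0 = 0)
bits b7..b0 = 11000000 = 192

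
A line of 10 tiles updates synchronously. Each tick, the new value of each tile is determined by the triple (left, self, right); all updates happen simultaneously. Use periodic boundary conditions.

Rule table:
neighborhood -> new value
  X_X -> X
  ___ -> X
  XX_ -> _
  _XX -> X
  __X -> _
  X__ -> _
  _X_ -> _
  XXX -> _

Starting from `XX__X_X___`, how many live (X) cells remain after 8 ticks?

7

tick 1: X____X__X_
tick 2: __XX_____X
tick 3: __X__XXX__
tick 4: X____X___X
tick 5: __XX___X_X
tick 6: __X__X__X_
tick 7: X_________
tick 8: __XXXXXXX_
count of X: 7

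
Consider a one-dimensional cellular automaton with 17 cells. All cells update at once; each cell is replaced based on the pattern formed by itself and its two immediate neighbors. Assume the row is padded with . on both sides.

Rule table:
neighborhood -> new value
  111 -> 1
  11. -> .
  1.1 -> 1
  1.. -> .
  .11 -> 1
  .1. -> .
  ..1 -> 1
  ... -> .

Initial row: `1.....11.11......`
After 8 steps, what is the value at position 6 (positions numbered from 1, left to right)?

.

step 1: .....11.11.......
step 2: ....11.11........
step 3: ...11.11.........
step 4: ..11.11..........
step 5: .11.11...........
step 6: 11.11............
step 7: 1.11.............
step 8: .11..............
position 6 holds .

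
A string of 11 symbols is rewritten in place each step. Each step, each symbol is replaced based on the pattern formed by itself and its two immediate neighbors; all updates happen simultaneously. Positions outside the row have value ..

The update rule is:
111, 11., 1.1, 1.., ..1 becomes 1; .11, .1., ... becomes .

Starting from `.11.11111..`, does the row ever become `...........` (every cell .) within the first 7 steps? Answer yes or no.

1.11.11111.
.1.11.11111
1.1.11.1111
.1.1.11.111
1.1.1.11.11
.1.1.1.11.1
1.1.1.1.11.
step 7 is 1.1.1.1.11., still not uniform .

no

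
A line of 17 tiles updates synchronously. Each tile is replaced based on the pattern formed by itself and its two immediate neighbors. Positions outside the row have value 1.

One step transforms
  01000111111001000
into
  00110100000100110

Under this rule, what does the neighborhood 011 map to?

1

At position 5 the neighborhood is 011; the next row has 1 there.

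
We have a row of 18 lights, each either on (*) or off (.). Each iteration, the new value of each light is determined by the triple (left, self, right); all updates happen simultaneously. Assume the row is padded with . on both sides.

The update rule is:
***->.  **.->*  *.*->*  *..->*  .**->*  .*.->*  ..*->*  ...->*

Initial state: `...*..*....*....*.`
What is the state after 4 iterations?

*................*

iteration 1: ******************
iteration 2: *................*
iteration 3: ******************  (repeats iteration 1; period 2)
iteration 4: *................*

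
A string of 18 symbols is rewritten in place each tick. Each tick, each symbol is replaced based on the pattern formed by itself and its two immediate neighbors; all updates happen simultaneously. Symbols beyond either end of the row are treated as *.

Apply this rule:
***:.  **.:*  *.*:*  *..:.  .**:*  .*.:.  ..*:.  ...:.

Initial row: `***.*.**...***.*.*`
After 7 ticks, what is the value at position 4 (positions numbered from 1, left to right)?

.

..**.***...*.**.**
..****.*....*****.
..*..**.....*...**
.....**.........*.
.....**..........*
.....**..........*  (fixed point — unchanged through tick 7)
position 4 holds .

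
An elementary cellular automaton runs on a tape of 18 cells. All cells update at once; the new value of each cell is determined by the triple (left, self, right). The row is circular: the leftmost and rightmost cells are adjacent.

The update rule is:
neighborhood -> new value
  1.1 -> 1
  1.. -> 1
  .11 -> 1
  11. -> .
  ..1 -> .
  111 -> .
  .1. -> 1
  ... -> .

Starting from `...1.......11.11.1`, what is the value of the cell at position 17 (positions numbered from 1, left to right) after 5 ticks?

tick 1: 1..11......1.11.11
tick 2: .1.1.1.....111.11.
tick 3: .111111....1..11.1
tick 4: 11.....1...11.1.11
tick 5: ..1....11..1.1111.
position 17 holds 1

1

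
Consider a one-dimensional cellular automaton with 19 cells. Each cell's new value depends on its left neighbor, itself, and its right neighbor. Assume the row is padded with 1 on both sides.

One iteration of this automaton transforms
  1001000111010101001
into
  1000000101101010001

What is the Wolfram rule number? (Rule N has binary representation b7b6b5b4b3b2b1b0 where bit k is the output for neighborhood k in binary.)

position 8: 111 → 0  (bit 7 = 0)
position 0: 110 → 1  (bit 6 = 1)
position 10: 101 → 1  (bit 5 = 1)
position 1: 100 → 0  (bit 4 = 0)
position 7: 011 → 1  (bit 3 = 1)
position 3: 010 → 0  (bit 2 = 0)
position 2: 001 → 0  (bit 1 = 0)
position 5: 000 → 0  (bit 0 = 0)
bits b7..b0 = 01101000 = 104

104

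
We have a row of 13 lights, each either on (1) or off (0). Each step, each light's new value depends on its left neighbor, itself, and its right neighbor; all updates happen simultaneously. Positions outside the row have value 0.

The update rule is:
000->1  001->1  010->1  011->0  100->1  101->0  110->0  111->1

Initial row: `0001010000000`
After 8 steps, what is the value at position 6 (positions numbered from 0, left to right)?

1111011111111
0110001111110
1001110111101
1110100011001
0100111100111
1111011011010
0110000000011
1001111111100
position 6 holds 1

1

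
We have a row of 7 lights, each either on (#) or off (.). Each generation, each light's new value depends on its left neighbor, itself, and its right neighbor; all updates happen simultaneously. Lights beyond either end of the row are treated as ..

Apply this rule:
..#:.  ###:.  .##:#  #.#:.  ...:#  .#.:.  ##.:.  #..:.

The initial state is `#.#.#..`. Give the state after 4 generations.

..###..

......#
#####..
#.....#
..###..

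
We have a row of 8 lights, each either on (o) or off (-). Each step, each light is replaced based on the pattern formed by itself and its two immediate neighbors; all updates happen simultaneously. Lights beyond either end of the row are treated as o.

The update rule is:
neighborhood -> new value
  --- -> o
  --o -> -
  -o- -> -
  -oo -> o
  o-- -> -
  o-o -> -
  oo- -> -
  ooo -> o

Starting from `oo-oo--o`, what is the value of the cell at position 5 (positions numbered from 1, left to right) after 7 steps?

step 1: o--o---o
step 2: -----o-o
step 3: -ooo---o
step 4: -oo--o-o
step 5: -o-----o
step 6: ---ooo-o
step 7: -o-oo--o
position 5 holds o

o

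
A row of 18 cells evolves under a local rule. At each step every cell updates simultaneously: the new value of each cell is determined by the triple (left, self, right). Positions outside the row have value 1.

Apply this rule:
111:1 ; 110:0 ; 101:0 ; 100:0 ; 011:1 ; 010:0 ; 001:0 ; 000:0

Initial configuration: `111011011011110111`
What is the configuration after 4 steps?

step 1: 110010010011100111
step 2: 100000000011000111
step 3: 000000000010000111
step 4: 000000000000000111

000000000000000111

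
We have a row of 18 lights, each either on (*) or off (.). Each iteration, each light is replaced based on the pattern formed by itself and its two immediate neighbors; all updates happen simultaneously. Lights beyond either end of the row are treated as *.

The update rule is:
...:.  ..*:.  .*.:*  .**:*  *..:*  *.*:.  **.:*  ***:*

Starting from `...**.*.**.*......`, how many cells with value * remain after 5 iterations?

13

*..**.*.**.**.....
**.**.*.**.***....
**.**.*.**.****...
**.**.*.**.*****..
**.**.*.**.******.
count of *: 13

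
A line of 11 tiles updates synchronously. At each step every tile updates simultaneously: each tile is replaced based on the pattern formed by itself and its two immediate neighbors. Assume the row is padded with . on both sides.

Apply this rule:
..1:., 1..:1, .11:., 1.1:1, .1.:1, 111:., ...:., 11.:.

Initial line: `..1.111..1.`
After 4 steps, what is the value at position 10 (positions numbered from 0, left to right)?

1

step 1: ..11...1.11
step 2: ....1..11..
step 3: ....11...1.
step 4: ......1..11
position 10 holds 1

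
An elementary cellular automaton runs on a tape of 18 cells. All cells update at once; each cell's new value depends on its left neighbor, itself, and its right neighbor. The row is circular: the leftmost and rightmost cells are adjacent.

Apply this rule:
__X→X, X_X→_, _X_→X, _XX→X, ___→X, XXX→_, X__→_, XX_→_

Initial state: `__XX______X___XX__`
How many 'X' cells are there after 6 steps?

5

XXX__XXXXXX_XXX__X
____XX______X___XX
_XXXX__XXXXXX_XXX_
XX____XX______X___
X__XXXX__XXXXXX_XX
__XX____XX______X_
count of X: 5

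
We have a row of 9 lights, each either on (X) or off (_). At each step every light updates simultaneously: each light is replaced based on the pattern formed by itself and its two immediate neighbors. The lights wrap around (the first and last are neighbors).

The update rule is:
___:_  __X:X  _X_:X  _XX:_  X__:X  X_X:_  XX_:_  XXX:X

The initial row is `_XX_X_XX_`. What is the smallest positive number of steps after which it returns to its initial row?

7

X___X___X
_X_XXX_X_
XX__X__XX
X_XXXXX_X
___XXX___
__X_X_X__
_XX_X_XX_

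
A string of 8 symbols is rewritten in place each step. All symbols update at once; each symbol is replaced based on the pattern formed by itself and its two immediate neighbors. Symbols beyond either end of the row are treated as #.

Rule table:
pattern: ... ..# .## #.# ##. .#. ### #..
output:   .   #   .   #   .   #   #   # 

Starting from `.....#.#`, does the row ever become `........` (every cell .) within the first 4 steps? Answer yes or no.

no

#...###.
.#.#.#.#
#######.
######.#
step 4 is ######.#, still not uniform .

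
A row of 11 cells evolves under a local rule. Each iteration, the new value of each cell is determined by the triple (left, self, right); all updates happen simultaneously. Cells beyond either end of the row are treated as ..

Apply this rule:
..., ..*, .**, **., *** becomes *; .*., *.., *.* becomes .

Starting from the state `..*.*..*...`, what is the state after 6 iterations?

**....*..**
**.***..***
**.***.****
**.***.****  (fixed point — unchanged through iteration 6)

**.***.****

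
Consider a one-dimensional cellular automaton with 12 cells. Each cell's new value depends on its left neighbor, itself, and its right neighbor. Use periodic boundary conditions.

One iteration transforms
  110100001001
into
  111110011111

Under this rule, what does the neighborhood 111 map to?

At position 0 the neighborhood is 111; the next row has 1 there.

1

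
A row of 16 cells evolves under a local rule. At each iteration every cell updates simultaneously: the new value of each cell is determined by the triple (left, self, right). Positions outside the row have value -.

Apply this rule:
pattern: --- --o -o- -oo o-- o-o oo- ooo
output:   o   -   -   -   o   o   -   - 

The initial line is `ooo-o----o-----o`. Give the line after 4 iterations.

---o-ooo--oooo--
oo--o---o-----oo
--o--oo--oooo---
o--o---o-----ooo

o--o---o-----ooo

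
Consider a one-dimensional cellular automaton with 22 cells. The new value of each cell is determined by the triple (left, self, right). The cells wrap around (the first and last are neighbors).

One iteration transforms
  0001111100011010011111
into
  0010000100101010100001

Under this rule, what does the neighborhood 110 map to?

At position 7 the neighborhood is 110; the next row has 1 there.

1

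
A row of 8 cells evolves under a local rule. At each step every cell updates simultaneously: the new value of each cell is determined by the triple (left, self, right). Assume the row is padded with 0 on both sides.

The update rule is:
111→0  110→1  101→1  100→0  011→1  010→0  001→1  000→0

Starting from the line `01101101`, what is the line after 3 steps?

00000100

11111110
10000010
00000100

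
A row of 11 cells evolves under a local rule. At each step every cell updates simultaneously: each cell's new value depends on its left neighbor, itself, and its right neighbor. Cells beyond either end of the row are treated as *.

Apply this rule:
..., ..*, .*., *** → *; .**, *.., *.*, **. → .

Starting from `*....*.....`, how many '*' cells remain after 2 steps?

step 1: ..****.****
step 2: .*.**...***
count of *: 6

6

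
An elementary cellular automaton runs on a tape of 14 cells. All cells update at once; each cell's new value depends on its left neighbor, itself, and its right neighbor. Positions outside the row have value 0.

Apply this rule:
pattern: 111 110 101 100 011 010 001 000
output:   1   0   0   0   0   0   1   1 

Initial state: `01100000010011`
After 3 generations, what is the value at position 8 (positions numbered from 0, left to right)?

generation 1: 10001111100100
generation 2: 00110111001001
generation 3: 11000010010010
position 8 holds 0

0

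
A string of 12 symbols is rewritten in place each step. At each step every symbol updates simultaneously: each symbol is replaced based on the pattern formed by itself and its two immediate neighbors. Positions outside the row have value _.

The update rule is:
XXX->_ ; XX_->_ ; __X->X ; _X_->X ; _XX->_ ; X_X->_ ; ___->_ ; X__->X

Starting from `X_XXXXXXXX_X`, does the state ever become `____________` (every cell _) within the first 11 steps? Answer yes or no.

yes

X__________X
XX________XX
__X______X__
_XXX____XXX_
X___X__X___X
XX_XXXXXX_XX
____________
all cells are _ at step 7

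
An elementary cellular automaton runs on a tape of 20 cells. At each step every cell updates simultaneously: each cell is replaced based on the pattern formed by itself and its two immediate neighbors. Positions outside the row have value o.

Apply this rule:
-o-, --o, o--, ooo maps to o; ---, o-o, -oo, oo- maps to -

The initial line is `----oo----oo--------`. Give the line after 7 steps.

o--o--o--o--o------o
-ooooooooooooo----o-
--ooooooooooo-o--oo-
oo-ooooooooo--ooo---
o---ooooooo-oo-o-o-o
-o-o-ooooo-----o-o--
-o-o--ooo-o---oo-ooo

-o-o--ooo-o---oo-ooo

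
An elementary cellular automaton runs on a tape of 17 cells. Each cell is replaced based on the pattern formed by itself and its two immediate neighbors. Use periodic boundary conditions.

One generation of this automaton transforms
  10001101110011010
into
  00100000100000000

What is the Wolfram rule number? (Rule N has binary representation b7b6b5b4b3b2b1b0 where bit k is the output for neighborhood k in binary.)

position 8: 111 → 1  (bit 7 = 1)
position 5: 110 → 0  (bit 6 = 0)
position 6: 101 → 0  (bit 5 = 0)
position 1: 100 → 0  (bit 4 = 0)
position 4: 011 → 0  (bit 3 = 0)
position 0: 010 → 0  (bit 2 = 0)
position 3: 001 → 0  (bit 1 = 0)
position 2: 000 → 1  (bit 0 = 1)
bits b7..b0 = 10000001 = 129

129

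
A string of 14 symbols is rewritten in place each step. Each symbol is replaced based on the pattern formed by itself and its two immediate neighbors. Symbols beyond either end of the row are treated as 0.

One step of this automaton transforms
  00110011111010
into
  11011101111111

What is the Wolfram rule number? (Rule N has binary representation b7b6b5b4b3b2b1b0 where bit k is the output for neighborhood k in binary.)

position 7: 111 → 1  (bit 7 = 1)
position 3: 110 → 1  (bit 6 = 1)
position 11: 101 → 1  (bit 5 = 1)
position 4: 100 → 1  (bit 4 = 1)
position 2: 011 → 0  (bit 3 = 0)
position 12: 010 → 1  (bit 2 = 1)
position 1: 001 → 1  (bit 1 = 1)
position 0: 000 → 1  (bit 0 = 1)
bits b7..b0 = 11110111 = 247

247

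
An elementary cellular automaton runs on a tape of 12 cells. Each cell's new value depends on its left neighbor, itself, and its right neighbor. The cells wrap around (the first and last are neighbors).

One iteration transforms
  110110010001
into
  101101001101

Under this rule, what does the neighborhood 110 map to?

At position 1 the neighborhood is 110; the next row has 0 there.

0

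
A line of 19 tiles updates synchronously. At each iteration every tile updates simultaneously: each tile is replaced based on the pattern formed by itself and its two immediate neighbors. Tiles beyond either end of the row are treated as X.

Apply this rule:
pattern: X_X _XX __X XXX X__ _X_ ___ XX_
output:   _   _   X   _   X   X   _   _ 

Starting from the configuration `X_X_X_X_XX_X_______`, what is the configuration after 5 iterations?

__X_X_X____XX_____X
XXX_X_XX__X__X___X_
____X___XXXXXXX_XX_
X__XXX_X___________
_XX____XX_________X

_XX____XX_________X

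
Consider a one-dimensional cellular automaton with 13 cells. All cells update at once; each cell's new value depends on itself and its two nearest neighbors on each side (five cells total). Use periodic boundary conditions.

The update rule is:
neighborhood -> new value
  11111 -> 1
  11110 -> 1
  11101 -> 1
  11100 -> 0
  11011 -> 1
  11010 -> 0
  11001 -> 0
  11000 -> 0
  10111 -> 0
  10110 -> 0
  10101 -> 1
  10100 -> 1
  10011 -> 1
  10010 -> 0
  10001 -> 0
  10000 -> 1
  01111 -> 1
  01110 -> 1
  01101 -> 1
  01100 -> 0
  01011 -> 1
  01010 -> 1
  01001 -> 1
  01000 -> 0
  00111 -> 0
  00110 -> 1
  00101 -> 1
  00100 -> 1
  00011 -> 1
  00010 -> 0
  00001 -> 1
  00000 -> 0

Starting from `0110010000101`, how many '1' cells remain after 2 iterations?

1000010110111
0011011011011
count of 1: 8

8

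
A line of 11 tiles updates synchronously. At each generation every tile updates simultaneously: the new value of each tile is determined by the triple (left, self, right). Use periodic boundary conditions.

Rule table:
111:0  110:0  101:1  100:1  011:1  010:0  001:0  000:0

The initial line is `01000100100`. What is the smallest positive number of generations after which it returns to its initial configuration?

11

00100010010
00010001001
10001000100
01000100010
00100010001
10010001000
01001000100
00100100010
00010010001
10001001000
01000100100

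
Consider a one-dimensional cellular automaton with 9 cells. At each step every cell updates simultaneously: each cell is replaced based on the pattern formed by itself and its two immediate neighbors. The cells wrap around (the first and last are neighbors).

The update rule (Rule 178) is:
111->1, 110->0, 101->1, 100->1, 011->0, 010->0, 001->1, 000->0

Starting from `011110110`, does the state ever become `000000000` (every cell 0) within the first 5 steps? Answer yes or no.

101101001
010010110
101101001  (repeats step 1; period 2)
step 5: 101101001
step 5 is 101101001, still not uniform 0

no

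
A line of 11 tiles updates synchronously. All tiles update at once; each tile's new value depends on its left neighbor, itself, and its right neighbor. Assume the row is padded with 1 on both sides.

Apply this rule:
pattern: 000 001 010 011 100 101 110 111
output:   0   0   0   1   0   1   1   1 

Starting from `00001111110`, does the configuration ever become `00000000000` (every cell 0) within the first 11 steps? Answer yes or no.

00001111111
00001111111  (fixed point — unchanged through step 11)
step 11 is 00001111111, still not uniform 0

no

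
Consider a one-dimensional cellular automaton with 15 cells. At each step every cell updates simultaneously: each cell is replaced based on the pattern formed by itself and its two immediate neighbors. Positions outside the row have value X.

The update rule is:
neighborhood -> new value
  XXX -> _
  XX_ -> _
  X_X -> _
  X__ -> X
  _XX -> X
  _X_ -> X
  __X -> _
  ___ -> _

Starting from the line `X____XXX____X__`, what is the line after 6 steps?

_X___X__X___XX_
_XX__XX_XX__X__
_X_X_X__X_X_XX_
_X_X_XX_X_X_X__
_X_X_X__X_X_XX_  (repeats step 3; period 2)
step 6: _X_X_XX_X_X_X__

_X_X_XX_X_X_X__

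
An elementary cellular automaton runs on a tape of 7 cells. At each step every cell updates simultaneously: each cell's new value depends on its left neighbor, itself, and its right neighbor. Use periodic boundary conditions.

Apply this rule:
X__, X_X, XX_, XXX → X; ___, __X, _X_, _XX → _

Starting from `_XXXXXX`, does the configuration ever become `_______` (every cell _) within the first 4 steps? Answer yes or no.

no

X_XXXXX
XX_XXXX
XXX_XXX
XXXX_XX
step 4 is XXXX_XX, still not uniform _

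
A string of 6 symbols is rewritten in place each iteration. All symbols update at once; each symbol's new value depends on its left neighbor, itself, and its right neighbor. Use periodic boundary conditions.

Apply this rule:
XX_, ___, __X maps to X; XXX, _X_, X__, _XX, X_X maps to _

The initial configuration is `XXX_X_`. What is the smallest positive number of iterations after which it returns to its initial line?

15

__X___
XX__XX
_X_X__
X____X
X_XXX_
____X_
XXXX__
___X_X
_XX___
X_X_XX
X_____
__XXXX
_X___X
___XX_
XXX_X_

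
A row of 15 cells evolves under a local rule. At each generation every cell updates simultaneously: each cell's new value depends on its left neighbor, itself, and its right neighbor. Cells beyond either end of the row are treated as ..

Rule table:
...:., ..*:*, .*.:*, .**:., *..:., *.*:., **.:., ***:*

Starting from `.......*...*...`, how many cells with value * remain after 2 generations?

2

......**..**...
.....*...*.....
count of *: 2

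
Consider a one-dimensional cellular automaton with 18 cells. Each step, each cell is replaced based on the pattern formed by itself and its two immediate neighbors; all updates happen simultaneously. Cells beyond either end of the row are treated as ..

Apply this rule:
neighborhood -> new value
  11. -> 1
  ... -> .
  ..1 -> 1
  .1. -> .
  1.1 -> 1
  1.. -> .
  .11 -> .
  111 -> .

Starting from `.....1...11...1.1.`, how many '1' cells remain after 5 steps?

....1...1.1..1.1..
...1...1.1..1.1...
..1...1.1..1.1....
.1...1.1..1.1.....
1...1.1..1.1......
count of 1: 5

5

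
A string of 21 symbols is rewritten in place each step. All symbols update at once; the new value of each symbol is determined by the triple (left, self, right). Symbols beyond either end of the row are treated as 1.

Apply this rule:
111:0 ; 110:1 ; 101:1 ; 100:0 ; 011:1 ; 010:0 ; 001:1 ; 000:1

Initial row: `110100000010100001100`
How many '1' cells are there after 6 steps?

011001111101001111101
111011000110011000111
001111011110111011100
011001110011101110101
111011010110111011011
001111101111101111110
count of 1: 16

16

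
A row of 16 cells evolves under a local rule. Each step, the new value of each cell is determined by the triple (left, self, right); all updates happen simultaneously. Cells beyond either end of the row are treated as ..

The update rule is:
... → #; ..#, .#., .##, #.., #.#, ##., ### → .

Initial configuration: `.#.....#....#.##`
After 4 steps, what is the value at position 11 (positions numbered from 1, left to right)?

.

step 1: ...###...##.....
step 2: ##.....#....####
step 3: ...###...##.....  (repeats step 1; period 2)
step 4: ##.....#....####
position 11 holds .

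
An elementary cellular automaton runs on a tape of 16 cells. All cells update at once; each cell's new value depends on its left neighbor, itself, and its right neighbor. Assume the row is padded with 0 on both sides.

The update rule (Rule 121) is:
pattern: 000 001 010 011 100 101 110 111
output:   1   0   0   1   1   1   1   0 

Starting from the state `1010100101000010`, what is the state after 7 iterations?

0101010010111001
0010101001101100
1001010101111111
0100101011000001
0010010111111100
1001001100000111
0100101111110101

0100101111110101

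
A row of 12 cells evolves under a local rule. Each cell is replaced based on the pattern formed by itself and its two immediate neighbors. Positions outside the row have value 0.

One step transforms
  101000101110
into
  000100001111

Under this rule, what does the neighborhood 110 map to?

1

At position 10 the neighborhood is 110; the next row has 1 there.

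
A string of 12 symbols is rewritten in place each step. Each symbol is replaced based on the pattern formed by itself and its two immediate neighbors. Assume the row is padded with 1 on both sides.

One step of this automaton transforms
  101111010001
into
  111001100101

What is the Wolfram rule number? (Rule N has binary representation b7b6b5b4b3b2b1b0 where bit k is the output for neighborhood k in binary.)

105

position 3: 111 → 0  (bit 7 = 0)
position 0: 110 → 1  (bit 6 = 1)
position 1: 101 → 1  (bit 5 = 1)
position 8: 100 → 0  (bit 4 = 0)
position 2: 011 → 1  (bit 3 = 1)
position 7: 010 → 0  (bit 2 = 0)
position 10: 001 → 0  (bit 1 = 0)
position 9: 000 → 1  (bit 0 = 1)
bits b7..b0 = 01101001 = 105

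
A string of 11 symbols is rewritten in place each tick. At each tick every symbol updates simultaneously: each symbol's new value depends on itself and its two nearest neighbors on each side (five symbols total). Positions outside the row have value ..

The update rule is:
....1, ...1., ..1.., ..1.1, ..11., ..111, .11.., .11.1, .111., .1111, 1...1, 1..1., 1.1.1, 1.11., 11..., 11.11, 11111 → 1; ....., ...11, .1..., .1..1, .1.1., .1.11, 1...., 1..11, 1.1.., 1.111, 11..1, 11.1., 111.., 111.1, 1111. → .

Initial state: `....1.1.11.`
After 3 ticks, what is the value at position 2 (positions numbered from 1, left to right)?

.

..111.1.111
1.11..1..1.
1.11.11.11.
position 2 holds .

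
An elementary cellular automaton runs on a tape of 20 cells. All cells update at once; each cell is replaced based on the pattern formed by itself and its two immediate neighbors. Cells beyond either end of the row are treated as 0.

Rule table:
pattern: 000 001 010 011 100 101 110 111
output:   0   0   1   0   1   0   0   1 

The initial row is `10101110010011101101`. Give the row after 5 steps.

10100101011001000001
10110101000101100001
10000101100100010001
11000100010110011001
00100110010001000101

00100110010001000101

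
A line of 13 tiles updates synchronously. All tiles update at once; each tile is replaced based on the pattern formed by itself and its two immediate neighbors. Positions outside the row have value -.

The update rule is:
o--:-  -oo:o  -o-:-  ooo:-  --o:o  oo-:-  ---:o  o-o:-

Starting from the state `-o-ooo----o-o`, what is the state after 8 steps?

--ooo--oo--oo

step 1: o--o---ooo---
step 2: --o--ooo---oo
step 3: oo--oo---ooo-
step 4: o--oo--ooo---
step 5: --oo--oo---oo
step 6: ooo--oo--ooo-
step 7: o---oo--oo---
step 8: --ooo--oo--oo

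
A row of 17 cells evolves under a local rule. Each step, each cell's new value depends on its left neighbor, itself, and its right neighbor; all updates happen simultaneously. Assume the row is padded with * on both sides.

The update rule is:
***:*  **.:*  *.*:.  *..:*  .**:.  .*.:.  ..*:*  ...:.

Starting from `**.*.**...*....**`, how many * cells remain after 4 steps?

10

step 1: **....**.*.*..*.*
step 2: ***..*.*....**...
step 3: *****...*..*.**.*
step 4: ******.*.**...*..
count of *: 10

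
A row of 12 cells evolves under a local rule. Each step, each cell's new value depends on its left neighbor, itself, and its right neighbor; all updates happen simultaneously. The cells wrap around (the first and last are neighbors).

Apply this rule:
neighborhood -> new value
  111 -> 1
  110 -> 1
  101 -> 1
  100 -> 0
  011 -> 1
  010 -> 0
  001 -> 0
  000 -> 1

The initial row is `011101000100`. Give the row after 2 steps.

011110010001
111110000100

111110000100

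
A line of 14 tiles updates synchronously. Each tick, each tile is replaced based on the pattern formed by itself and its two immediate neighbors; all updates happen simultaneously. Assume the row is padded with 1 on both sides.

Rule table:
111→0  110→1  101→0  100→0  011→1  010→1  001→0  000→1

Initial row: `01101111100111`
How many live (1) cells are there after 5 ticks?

01101000100100
01101010100100
01101010100100  (fixed point — unchanged through tick 5)
count of 1: 6

6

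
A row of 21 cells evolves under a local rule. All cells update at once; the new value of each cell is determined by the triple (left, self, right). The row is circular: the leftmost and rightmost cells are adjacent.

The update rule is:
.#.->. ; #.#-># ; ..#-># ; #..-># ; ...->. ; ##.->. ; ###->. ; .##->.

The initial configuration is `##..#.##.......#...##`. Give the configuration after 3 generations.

..##.#..#.....#.#.#..
.#..#.##.#...#.#.#.#.
#.##.#..#.#.#.#.#.#.#

#.##.#..#.#.#.#.#.#.#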